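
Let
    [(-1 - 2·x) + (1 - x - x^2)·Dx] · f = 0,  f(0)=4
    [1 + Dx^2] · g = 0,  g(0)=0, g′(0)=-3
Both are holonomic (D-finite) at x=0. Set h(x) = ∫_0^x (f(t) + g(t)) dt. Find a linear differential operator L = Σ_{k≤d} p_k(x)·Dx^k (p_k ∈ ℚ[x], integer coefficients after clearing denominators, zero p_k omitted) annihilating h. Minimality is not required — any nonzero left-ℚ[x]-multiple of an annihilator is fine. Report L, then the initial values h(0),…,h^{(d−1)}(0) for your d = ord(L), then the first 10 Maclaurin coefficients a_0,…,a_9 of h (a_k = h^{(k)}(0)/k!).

f: a_k = 4, 4, 8, 12, 20, 32, 52, 84, 136, 220, …
g: a_k = 0, -3, 0, 1/2, 0, -1/40, 0, 1/1680, 0, -1/120960, …
f+g: L₀ = lclm(L_f,L_g), ord ≤ 1+2.
Integrate: L := L₀·Dx.
L = (19 + 48·x + 31·x^2 + 24·x^3 + 5·x^4 + 2·x^5)·Dx + (-5 + x + 4·x^2 + 7·x^3 + 6·x^4 + 3·x^5 + x^6)·Dx^2 + (19 + 48·x + 31·x^2 + 24·x^3 + 5·x^4 + 2·x^5)·Dx^3 + (-5 + x + 4·x^2 + 7·x^3 + 6·x^4 + 3·x^5 + x^6)·Dx^4  (order 4).
h: a_k = 0, 4, 1/2, 8/3, 25/8, 4, 1279/240, 52/7, 141121/13440, 136/9, …
ICs: h(0) = 0, h′(0) = 4, h′′(0) = 1, h′′′(0) = 16.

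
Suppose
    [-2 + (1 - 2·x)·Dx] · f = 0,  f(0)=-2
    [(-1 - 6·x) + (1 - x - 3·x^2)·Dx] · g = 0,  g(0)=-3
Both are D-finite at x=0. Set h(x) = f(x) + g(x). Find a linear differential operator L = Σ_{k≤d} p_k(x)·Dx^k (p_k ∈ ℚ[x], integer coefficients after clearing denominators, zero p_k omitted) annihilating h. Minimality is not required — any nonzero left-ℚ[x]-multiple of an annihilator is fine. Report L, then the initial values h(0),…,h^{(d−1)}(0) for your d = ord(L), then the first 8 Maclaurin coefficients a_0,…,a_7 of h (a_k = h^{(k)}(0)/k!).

f: a_k = -2, -4, -8, -16, -32, -64, -128, -256, …
g: a_k = -3, -3, -12, -21, -57, -120, -291, -651, …
Sum ⇒ L₀ = lclm(L_f,L_g) in ℚ(x)⟨Dx⟩.
L = (8 - 36·x + 108·x^2 - 72·x^3) + (-2·x - 54·x^2 + 192·x^3 - 144·x^4)·Dx + (-1 + 9·x - 23·x^2 + 6·x^3 + 42·x^4 - 36·x^5)·Dx^2  (order 2).
h: a_k = -5, -7, -20, -37, -89, -184, -419, -907, …
ICs: h(0) = -5, h′(0) = -7.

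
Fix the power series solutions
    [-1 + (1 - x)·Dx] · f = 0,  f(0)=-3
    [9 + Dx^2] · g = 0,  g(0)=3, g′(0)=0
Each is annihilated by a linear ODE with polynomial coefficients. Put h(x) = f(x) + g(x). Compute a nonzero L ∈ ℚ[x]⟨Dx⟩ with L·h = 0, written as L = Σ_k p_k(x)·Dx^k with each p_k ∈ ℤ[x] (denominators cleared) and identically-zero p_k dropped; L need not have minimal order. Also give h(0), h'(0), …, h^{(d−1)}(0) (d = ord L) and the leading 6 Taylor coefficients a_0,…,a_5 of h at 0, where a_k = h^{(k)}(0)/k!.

f: a_k = -3, -3, -3, -3, -3, -3, …
g: a_k = 3, 0, -27/2, 0, 81/8, 0, …
Weyl lclm of L_f,L_g ⇒ L₀ (ord ≤ 3).
L = (135 - 162·x + 81·x^2) + (-99 + 261·x - 243·x^2 + 81·x^3)·Dx + (15 - 18·x + 9·x^2)·Dx^2 + (-11 + 29·x - 27·x^2 + 9·x^3)·Dx^3  (order 3).
h: a_k = 0, -3, -33/2, -3, 57/8, -3, …
ICs: h(0) = 0, h′(0) = -3, h′′(0) = -33.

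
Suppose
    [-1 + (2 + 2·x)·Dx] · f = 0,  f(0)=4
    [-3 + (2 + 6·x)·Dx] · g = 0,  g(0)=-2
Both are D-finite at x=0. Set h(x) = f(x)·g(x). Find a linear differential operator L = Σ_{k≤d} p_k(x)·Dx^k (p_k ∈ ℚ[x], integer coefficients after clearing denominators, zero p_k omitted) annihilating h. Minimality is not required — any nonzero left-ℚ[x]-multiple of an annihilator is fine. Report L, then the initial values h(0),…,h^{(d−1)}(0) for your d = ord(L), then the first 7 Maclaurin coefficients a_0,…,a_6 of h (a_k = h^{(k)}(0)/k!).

L = (-2 - 3·x) + (1 + 4·x + 3·x^2)·Dx  (order 1).
h: a_k = -8, -16, 4, -8, 17, -38, 177/2, …
ICs: h(0) = -8.

f: a_k = 4, 2, -1/2, 1/4, -5/32, 7/64, -21/256, …
g: a_k = -2, -3, 9/4, -27/8, 405/64, -1701/128, 15309/512, …
f·g: L₀ = L_f ⊗_s L_g, ord ≤ 1·1.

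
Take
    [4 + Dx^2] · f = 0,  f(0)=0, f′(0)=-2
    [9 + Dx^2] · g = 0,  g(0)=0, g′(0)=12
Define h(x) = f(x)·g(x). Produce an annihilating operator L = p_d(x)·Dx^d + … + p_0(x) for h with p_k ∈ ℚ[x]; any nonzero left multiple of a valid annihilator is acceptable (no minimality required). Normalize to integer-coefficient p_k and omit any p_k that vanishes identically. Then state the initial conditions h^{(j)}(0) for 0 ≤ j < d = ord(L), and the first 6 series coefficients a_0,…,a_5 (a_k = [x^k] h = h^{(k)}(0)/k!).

f: a_k = 0, -2, 0, 4/3, 0, -4/15, …
g: a_k = 0, 12, 0, -18, 0, 81/10, …
Product ⇒ symmetric product L₀, ord ≤ 4.
L = 25 + 26·Dx^2 + Dx^4  (order 4).
h: a_k = 0, 0, -24, 0, 52, 0, …
ICs: h(0) = 0, h′(0) = 0, h′′(0) = -48, h′′′(0) = 0.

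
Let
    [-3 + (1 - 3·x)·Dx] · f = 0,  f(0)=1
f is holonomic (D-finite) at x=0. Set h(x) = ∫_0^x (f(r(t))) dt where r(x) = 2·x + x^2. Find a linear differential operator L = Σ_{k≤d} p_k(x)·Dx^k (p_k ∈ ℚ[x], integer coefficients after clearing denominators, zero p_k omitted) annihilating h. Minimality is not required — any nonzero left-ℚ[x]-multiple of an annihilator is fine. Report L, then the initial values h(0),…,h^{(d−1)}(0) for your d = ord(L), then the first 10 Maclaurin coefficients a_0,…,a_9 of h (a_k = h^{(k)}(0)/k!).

L = (6 + 6·x)·Dx + (-1 + 6·x + 3·x^2)·Dx^2  (order 2).
h: a_k = 0, 1, 3, 13, 63, 1629/5, 1755, 68067/7, 54999, 316017, …
ICs: h(0) = 0, h′(0) = 1.

f: a_k = 1, 3, 9, 27, 81, 243, 729, 2187, 6561, 19683, …
L₀ from L_f via x↦r, Dx↦r'^{-1}Dx.
h=∫₀ˣh₀: take L = L₀·Dx.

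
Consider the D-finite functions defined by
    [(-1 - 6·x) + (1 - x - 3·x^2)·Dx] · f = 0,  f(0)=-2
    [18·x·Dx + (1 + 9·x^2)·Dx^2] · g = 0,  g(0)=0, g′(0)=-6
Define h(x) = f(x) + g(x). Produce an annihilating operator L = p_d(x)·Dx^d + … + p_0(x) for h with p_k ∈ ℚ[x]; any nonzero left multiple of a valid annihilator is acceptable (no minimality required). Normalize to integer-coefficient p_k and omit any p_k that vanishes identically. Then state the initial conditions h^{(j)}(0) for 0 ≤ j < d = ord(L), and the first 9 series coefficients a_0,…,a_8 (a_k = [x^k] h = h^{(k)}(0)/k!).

L = (-72 + 288·x + 4428·x^2 + 9720·x^3 + 33534·x^4 + 13122·x^6)·Dx + (30 + 180·x + 144·x^2 + 1728·x^3 + 9153·x^4 + 23814·x^5 + 2187·x^6 + 13122·x^7)·Dx^2 + (-4 - 14·x - 114·x^2 + 36·x^3 - 459·x^4 + 1539·x^5 + 2430·x^6 + 729·x^7 + 2187·x^8)·Dx^3  (order 3).
h: a_k = -2, -8, -8, 4, -38, -886/5, -194, 1336/7, -1016, …
ICs: h(0) = -2, h′(0) = -8, h′′(0) = -16.

f: a_k = -2, -2, -8, -14, -38, -80, -194, -434, -1016, …
g: a_k = 0, -6, 0, 18, 0, -486/5, 0, 4374/7, 0, …
Sum ⇒ L₀ = lclm(L_f,L_g) in ℚ(x)⟨Dx⟩.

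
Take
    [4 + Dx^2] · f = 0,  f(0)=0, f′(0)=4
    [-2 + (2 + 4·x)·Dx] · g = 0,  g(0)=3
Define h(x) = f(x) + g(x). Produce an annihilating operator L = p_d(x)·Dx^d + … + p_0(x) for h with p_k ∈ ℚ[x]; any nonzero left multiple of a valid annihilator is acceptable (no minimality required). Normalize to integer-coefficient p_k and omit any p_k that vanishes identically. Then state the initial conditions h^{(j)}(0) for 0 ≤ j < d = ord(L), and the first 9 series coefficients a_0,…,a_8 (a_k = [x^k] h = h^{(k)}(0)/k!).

f: a_k = 0, 4, 0, -8/3, 0, 8/15, 0, -16/315, 0, …
g: a_k = 3, 3, -3/2, 3/2, -15/8, 21/8, -63/16, 99/16, -1287/128, …
L₀ := lclm(L_f,L_g); ord L₀ ≤ 2+1.
L = (-28 - 64·x - 64·x^2) + (12 + 88·x + 192·x^2 + 128·x^3)·Dx + (-7 - 16·x - 16·x^2)·Dx^2 + (3 + 22·x + 48·x^2 + 32·x^3)·Dx^3  (order 3).
h: a_k = 3, 7, -3/2, -7/6, -15/8, 379/120, -63/16, 30929/5040, -1287/128, …
ICs: h(0) = 3, h′(0) = 7, h′′(0) = -3.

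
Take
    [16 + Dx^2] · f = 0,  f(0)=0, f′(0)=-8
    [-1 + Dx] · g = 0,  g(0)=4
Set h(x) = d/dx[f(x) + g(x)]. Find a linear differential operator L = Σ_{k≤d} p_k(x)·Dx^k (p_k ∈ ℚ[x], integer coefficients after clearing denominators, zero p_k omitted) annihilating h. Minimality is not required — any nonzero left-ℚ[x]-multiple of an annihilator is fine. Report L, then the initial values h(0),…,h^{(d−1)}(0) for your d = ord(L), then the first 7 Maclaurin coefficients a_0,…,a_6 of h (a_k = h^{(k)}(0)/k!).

f: a_k = 0, -8, 0, 64/3, 0, -256/15, 0, …
g: a_k = 4, 4, 2, 2/3, 1/6, 1/30, 1/180, …
Weyl lclm of L_f,L_g ⇒ L₀ (ord ≤ 3).
Derive L from L₀ (diff closure).
L = 16 - 16·Dx + Dx^2 - Dx^3  (order 3).
h: a_k = -4, 4, 66, 2/3, -511/6, 1/30, 2731/60, …
ICs: h(0) = -4, h′(0) = 4, h′′(0) = 132.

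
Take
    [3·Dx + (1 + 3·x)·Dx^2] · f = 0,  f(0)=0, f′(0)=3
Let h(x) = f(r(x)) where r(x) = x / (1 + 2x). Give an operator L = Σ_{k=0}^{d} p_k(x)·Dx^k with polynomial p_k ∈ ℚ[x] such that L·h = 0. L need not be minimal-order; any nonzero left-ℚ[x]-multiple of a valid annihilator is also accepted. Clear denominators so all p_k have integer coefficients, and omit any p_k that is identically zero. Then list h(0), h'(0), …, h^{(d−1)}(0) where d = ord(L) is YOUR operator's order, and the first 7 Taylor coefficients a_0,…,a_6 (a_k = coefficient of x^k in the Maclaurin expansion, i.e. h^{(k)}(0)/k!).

f: a_k = 0, 3, -9/2, 9, -81/4, 243/5, -243/2, …
Change of var in L_f (x↦r) gives L₀.
L = (7 + 20·x)·Dx + (1 + 7·x + 10·x^2)·Dx^2  (order 2).
h: a_k = 0, 3, -21/2, 39, -609/4, 3093/5, -5187/2, …
ICs: h(0) = 0, h′(0) = 3.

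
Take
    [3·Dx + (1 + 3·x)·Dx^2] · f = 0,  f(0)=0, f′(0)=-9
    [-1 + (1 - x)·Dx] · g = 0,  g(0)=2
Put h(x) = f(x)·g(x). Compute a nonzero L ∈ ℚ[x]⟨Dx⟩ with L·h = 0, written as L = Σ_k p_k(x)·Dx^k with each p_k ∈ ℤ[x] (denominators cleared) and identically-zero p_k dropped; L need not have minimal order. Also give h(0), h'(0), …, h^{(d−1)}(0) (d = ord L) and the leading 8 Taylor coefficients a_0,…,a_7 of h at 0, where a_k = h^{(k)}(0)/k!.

L = 3 + (-1 + 9·x)·Dx + (-1 - 2·x + 3·x^2)·Dx^2  (order 2).
h: a_k = 0, -18, 9, -45, 153/2, -2151/10, 5139/10, -95247/70, …
ICs: h(0) = 0, h′(0) = -18.

f: a_k = 0, -9, 27/2, -27, 243/4, -729/5, 729/2, -6561/7, …
g: a_k = 2, 2, 2, 2, 2, 2, 2, 2, …
L₀ := L_f ⊗_s L_g (sym. prod.), ord ≤ 2.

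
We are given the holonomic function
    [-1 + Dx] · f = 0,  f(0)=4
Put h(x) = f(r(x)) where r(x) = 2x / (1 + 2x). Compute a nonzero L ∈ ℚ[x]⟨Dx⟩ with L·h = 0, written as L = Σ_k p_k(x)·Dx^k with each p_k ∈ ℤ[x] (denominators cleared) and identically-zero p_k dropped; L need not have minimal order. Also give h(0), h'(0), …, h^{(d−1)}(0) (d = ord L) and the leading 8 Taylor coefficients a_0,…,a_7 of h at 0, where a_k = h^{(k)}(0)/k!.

f: a_k = 4, 4, 2, 2/3, 1/6, 1/30, 1/180, 1/1260, …
h₀=f(r): pull back L_f along r ⇒ L₀.
L = -2 + (1 + 4·x + 4·x^2)·Dx  (order 1).
h: a_k = 4, 8, -8, 16/3, 8/3, -304/15, 2416/45, -34912/315, …
ICs: h(0) = 4.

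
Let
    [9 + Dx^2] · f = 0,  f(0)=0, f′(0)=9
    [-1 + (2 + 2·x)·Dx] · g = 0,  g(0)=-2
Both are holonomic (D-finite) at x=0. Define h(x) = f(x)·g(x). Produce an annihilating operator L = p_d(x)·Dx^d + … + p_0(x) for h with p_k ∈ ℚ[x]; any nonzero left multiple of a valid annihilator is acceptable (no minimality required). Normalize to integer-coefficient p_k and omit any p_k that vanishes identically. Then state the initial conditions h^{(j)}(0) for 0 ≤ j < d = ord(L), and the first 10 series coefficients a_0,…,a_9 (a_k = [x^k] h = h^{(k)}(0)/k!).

f: a_k = 0, 9, 0, -27/2, 0, 243/40, 0, -729/560, 0, 729/4480, …
g: a_k = -2, -1, 1/4, -1/8, 5/64, -7/128, 21/512, -33/1024, 429/16384, -715/32768, …
Product ⇒ symmetric product L₀, ord ≤ 2.
L = (39 + 72·x + 36·x^2) + (-4 - 4·x)·Dx + (4 + 8·x + 4·x^2)·Dx^2  (order 2).
h: a_k = 0, -18, -9, 117/4, 99/8, -4743/320, -3123/640, 61587/17920, 7101/7168, -283473/573440, …
ICs: h(0) = 0, h′(0) = -18.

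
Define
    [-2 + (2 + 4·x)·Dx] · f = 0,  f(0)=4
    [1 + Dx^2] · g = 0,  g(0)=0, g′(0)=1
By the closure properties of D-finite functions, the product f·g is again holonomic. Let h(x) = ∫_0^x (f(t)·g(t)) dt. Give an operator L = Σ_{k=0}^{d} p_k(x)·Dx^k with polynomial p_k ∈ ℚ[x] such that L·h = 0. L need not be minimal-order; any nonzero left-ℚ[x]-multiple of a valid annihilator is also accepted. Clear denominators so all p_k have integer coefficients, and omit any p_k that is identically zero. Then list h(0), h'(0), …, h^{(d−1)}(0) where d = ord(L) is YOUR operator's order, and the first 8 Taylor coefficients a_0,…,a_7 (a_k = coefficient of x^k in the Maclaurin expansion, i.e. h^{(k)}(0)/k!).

f: a_k = 4, 4, -2, 2, -5/2, 7/2, -21/4, 33/4, …
g: a_k = 0, 1, 0, -1/6, 0, 1/120, 0, -1/5040, …
Sym-product of L_f,L_g gives L₀ (≤ ord 2).
h=∫h₀ ⇒ L = L₀·Dx.
L = (4 + 4·x + 4·x^2)·Dx + (-2 - 4·x)·Dx^2 + (1 + 4·x + 4·x^2)·Dx^3  (order 3).
h: a_k = 0, 0, 2, 4/3, -2/3, 4/15, -16/45, 16/35, …
ICs: h(0) = 0, h′(0) = 0, h′′(0) = 4.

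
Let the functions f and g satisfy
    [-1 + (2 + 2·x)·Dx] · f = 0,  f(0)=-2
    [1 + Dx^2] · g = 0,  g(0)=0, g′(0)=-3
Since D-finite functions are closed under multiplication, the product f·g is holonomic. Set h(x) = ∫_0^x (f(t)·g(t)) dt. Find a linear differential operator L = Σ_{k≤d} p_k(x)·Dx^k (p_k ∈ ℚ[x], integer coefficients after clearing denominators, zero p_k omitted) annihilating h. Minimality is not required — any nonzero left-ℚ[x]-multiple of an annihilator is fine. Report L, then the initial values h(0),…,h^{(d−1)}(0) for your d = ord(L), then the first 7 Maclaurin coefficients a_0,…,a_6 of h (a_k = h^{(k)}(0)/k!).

L = (7 + 8·x + 4·x^2)·Dx + (-4 - 4·x)·Dx^2 + (4 + 8·x + 4·x^2)·Dx^3  (order 3).
h: a_k = 0, 0, 3, 1, -7/16, -1/40, -19/1920, …
ICs: h(0) = 0, h′(0) = 0, h′′(0) = 6.

f: a_k = -2, -1, 1/4, -1/8, 5/64, -7/128, 21/512, …
g: a_k = 0, -3, 0, 1/2, 0, -1/40, 0, …
Sym-product of L_f,L_g gives L₀ (≤ ord 2).
h=∫₀ˣh₀: take L = L₀·Dx.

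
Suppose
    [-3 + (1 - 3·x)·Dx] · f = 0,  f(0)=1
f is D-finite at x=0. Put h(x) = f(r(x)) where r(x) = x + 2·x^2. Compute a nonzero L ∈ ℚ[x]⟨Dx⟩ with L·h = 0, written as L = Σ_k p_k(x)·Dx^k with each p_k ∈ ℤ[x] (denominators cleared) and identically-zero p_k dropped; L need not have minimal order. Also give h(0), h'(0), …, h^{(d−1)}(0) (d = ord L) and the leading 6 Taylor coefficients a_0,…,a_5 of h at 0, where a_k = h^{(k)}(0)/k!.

L = (3 + 12·x) + (-1 + 3·x + 6·x^2)·Dx  (order 1).
h: a_k = 1, 3, 15, 63, 279, 1215, …
ICs: h(0) = 1.

f: a_k = 1, 3, 9, 27, 81, 243, …
h₀=f(r): pull back L_f along r ⇒ L₀.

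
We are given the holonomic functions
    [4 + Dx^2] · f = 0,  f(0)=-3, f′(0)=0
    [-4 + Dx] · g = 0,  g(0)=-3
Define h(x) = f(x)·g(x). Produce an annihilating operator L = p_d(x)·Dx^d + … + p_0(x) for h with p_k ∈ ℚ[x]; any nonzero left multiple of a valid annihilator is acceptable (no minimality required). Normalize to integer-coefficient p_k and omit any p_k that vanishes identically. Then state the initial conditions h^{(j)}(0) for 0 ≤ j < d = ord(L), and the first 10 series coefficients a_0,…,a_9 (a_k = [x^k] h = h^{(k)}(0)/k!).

L = 20 - 8·Dx + Dx^2  (order 2).
h: a_k = 9, 36, 54, 24, -42, -456/5, -468/5, -2224/35, -1054/35, -2872/315, …
ICs: h(0) = 9, h′(0) = 36.

f: a_k = -3, 0, 6, 0, -2, 0, 4/15, 0, -2/105, 0, …
g: a_k = -3, -12, -24, -32, -32, -128/5, -256/15, -1024/105, -512/105, -2048/945, …
L₀ := L_f ⊗_s L_g (sym. prod.), ord ≤ 2.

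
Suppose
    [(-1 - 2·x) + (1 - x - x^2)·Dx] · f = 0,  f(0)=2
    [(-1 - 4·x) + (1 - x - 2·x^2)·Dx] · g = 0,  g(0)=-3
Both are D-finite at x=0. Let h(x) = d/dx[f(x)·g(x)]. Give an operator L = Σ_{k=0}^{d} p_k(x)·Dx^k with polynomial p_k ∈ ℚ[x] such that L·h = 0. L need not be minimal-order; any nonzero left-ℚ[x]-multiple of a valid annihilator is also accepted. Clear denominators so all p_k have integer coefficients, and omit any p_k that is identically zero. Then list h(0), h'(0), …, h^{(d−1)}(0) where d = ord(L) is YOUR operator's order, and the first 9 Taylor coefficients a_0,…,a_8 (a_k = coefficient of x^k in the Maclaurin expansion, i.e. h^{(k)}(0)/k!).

L = (12 + 6·x - 36·x^2 - 112·x^3 + 36·x^4 + 180·x^5 + 80·x^6) + (-2 + 21·x^2 - 8·x^3 - 50·x^4 + 3·x^5 + 42·x^6 + 16·x^7)·Dx  (order 1).
h: a_k = -12, -72, -234, -720, -1920, -4932, -12012, -28512, -65934, …
ICs: h(0) = -12.

f: a_k = 2, 2, 4, 6, 10, 16, 26, 42, 68, …
g: a_k = -3, -3, -9, -15, -33, -63, -129, -255, -513, …
L₀ := L_f ⊗_s L_g (sym. prod.), ord ≤ 1.
Differentiate: ansatz ord ≤ ord L₀ ⇒ L.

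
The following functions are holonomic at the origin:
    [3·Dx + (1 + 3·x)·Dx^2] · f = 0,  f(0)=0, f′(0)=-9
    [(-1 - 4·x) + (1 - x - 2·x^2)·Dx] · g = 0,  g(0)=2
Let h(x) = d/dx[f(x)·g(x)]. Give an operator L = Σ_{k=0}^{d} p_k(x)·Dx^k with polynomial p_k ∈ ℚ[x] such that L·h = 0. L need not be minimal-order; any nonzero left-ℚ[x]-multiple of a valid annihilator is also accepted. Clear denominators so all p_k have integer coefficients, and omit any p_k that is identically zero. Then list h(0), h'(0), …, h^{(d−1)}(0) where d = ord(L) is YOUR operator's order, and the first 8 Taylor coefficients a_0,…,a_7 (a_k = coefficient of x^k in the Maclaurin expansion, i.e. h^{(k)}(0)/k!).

L = (192 + 756·x + 1296·x^2) + (3 + 165·x + 864·x^2 + 1008·x^3)·Dx + (-7 - 38·x - 13·x^2 + 162·x^3 + 144·x^4)·Dx^2  (order 2).
h: a_k = -18, 18, -243, 234, -3951/2, 13527/5, -154971/10, 202086/7, …
ICs: h(0) = -18, h′(0) = 18.

f: a_k = 0, -9, 27/2, -27, 243/4, -729/5, 729/2, -6561/7, …
g: a_k = 2, 2, 6, 10, 22, 42, 86, 170, …
Product ⇒ symmetric product L₀, ord ≤ 2.
h₀' ⇒ L via d/dx closure of L₀.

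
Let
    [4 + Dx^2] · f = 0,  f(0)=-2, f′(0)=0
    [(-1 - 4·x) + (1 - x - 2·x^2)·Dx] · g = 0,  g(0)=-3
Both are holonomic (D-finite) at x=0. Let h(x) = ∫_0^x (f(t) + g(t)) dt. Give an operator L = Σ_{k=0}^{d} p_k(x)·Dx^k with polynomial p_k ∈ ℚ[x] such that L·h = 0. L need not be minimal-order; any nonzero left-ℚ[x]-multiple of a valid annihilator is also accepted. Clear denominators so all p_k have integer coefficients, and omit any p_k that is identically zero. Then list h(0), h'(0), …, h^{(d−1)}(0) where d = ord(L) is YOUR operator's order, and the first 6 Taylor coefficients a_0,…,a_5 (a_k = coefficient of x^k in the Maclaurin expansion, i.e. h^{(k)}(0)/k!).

L = (-68 - 304·x - 200·x^2 - 320·x^3 - 160·x^4 - 128·x^5)·Dx + (20 - 12·x - 24·x^2 - 8·x^3 - 48·x^4 - 96·x^5 - 64·x^6)·Dx^2 + (-17 - 76·x - 50·x^2 - 80·x^3 - 40·x^4 - 32·x^5)·Dx^3 + (5 - 3·x - 6·x^2 - 2·x^3 - 12·x^4 - 24·x^5 - 16·x^6)·Dx^4  (order 4).
h: a_k = 0, -5, -3/2, -5/3, -15/4, -103/15, …
ICs: h(0) = 0, h′(0) = -5, h′′(0) = -3, h′′′(0) = -10.

f: a_k = -2, 0, 4, 0, -4/3, 0, …
g: a_k = -3, -3, -9, -15, -33, -63, …
f+g: L₀ = lclm(L_f,L_g), ord ≤ 2+1.
h=∫h₀ ⇒ L = L₀·Dx.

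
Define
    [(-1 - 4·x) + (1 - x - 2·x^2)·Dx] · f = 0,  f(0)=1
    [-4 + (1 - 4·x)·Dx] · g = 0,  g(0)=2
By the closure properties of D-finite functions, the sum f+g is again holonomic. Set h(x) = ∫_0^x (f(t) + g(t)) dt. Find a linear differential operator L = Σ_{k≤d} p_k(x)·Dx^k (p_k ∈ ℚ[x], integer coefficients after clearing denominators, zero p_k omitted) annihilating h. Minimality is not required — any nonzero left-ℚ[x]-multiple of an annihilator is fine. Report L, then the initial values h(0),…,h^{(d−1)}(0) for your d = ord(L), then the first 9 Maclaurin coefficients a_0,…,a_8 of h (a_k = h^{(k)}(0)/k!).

L = (-8 - 144·x + 96·x^2 - 128·x^3)·Dx + (26 - 28·x - 120·x^2 + 128·x^3 - 256·x^4)·Dx^2 + (-3 + 19·x - 34·x^2 + 24·x^3 + 16·x^4 - 64·x^5)·Dx^3  (order 3).
h: a_k = 0, 3, 9/2, 35/3, 133/4, 523/5, 2069/6, 8235/7, 32853/8, …
ICs: h(0) = 0, h′(0) = 3, h′′(0) = 9.

f: a_k = 1, 1, 3, 5, 11, 21, 43, 85, 171, …
g: a_k = 2, 8, 32, 128, 512, 2048, 8192, 32768, 131072, …
L₀ := lclm(L_f,L_g); ord L₀ ≤ 1+1.
h=∫₀ˣh₀: take L = L₀·Dx.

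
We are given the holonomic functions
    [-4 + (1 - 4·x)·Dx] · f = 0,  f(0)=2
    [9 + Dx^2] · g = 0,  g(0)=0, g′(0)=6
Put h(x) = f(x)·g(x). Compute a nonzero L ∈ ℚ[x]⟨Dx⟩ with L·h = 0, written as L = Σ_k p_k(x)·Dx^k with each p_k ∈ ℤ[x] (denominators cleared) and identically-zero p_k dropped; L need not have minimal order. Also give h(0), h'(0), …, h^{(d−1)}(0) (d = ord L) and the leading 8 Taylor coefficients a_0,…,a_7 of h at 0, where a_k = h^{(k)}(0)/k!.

f: a_k = 2, 8, 32, 128, 512, 2048, 8192, 32768, …
g: a_k = 0, 6, 0, -9, 0, 81/20, 0, -243/280, …
f·g: L₀ = L_f ⊗_s L_g, ord ≤ 1·2.
L = (-9 + 36·x) + 8·Dx + (-1 + 4·x)·Dx^2  (order 2).
h: a_k = 0, 12, 48, 174, 696, 27921/10, 55842/5, 6254061/140, …
ICs: h(0) = 0, h′(0) = 12.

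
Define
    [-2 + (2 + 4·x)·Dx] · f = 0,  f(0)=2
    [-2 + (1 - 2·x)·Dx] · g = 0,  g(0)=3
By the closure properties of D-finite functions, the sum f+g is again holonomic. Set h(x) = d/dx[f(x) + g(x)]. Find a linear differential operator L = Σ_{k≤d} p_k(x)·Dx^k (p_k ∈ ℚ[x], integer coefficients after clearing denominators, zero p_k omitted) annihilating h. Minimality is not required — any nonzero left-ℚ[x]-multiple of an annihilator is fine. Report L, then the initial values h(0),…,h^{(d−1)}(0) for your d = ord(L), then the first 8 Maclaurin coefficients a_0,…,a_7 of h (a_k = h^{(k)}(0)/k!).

f: a_k = 2, 2, -1, 1, -5/4, 7/4, -21/8, 33/8, …
g: a_k = 3, 6, 12, 24, 48, 96, 192, 384, …
f+g: L₀ = lclm(L_f,L_g), ord ≤ 1+1.
Derive L from L₀ (diff closure).
L = (-36 - 24·x) + (-21 - 108·x - 84·x^2)·Dx + (5 + 6·x - 20·x^2 - 24·x^3)·Dx^2  (order 2).
h: a_k = 8, 22, 75, 187, 1955/4, 4545/4, 21735/8, 48723/8, …
ICs: h(0) = 8, h′(0) = 22.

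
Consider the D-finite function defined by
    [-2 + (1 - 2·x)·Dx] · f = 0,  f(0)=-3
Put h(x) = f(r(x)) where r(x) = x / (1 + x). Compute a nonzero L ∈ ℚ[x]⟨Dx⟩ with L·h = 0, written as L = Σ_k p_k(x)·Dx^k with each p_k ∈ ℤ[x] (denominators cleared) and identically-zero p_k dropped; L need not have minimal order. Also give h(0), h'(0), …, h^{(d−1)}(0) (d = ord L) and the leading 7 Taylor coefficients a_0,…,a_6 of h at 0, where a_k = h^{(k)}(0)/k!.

L = 2 + (-1 + x^2)·Dx  (order 1).
h: a_k = -3, -6, -6, -6, -6, -6, -6, …
ICs: h(0) = -3.

f: a_k = -3, -6, -12, -24, -48, -96, -192, …
Change of var in L_f (x↦r) gives L₀.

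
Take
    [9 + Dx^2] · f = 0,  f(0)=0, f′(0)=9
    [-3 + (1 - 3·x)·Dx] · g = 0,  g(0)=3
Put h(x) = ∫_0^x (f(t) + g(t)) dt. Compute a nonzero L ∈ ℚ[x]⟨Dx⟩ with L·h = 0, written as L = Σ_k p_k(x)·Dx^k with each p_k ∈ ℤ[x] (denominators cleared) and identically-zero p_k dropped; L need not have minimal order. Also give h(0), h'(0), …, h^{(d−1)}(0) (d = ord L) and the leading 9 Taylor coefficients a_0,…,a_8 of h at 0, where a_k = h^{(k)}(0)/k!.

f: a_k = 0, 9, 0, -27/2, 0, 243/40, 0, -729/560, 0, …
g: a_k = 3, 9, 27, 81, 243, 729, 2187, 6561, 19683, …
L₀ := lclm(L_f,L_g); ord L₀ ≤ 2+1.
h=∫₀ˣh₀: take L = L₀·Dx.
L = (-63 + 54·x - 81·x^2)·Dx + (9 - 45·x + 81·x^2 - 81·x^3)·Dx^2 + (-7 + 6·x - 9·x^2)·Dx^3 + (1 - 5·x + 9·x^2 - 9·x^3)·Dx^4  (order 4).
h: a_k = 0, 3, 9, 9, 135/8, 243/5, 9801/80, 2187/7, 3673431/4480, …
ICs: h(0) = 0, h′(0) = 3, h′′(0) = 18, h′′′(0) = 54.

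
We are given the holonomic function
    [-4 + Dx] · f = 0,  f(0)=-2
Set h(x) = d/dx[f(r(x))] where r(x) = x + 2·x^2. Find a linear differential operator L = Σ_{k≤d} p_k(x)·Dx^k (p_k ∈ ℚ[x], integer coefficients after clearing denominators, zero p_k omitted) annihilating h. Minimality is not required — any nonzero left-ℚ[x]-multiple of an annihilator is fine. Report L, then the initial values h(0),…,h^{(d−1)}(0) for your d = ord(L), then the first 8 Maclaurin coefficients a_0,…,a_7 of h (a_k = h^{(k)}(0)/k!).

f: a_k = -2, -8, -16, -64/3, -64/3, -256/15, -512/45, -2048/315, …
Substitute x→r, Dx→(1/r')Dx; clear ⇒ L₀.
h₀' ⇒ L via d/dx closure of L₀.
L = (8 + 32·x + 64·x^2) + (-1 - 4·x)·Dx  (order 1).
h: a_k = -8, -64, -256, -2560/3, -6656/3, -77824/15, -475136/45, -6258688/315, …
ICs: h(0) = -8.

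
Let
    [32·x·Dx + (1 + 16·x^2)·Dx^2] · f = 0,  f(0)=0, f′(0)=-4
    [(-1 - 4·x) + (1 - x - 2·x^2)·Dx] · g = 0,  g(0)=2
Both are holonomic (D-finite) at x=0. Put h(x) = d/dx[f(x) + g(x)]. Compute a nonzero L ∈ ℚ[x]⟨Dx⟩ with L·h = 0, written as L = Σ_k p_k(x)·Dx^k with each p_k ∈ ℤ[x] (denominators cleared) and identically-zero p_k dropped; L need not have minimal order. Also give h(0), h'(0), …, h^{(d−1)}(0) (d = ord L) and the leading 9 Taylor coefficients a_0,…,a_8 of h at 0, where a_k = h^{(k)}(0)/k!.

f: a_k = 0, -4, 0, 64/3, 0, -1024/5, 0, 16384/7, 0, …
g: a_k = 2, 2, 6, 10, 22, 42, 86, 170, 342, …
h₀=f+g: left-lcm gives L₀, ord ≤ 3.
Derive L from L₀ (diff closure).
L = (96 - 384·x - 6912·x^2 - 15360·x^3 - 40704·x^4 - 12288·x^6) + (-31 - 104·x + 392·x^2 - 736·x^3 - 14912·x^4 - 27904·x^5 - 3072·x^6 - 12288·x^7)·Dx + (3 + 19·x + 128·x^2 + 152·x^3 + 1128·x^4 - 2496·x^5 - 2560·x^6 - 1024·x^7 - 2048·x^8)·Dx^2  (order 2).
h: a_k = -2, 12, 94, 88, -814, 516, 17574, 2736, -256006, …
ICs: h(0) = -2, h′(0) = 12.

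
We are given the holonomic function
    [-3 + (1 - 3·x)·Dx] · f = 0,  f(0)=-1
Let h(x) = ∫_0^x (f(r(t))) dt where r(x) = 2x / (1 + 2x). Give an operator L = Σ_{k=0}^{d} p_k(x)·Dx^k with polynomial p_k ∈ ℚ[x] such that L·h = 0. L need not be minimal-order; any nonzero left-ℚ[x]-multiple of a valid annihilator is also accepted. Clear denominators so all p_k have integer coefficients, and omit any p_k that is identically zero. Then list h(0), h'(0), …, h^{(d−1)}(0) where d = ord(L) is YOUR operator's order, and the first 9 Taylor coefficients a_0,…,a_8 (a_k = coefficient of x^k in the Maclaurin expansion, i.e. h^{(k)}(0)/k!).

f: a_k = -1, -3, -9, -27, -81, -243, -729, -2187, -6561, …
Change of var in L_f (x↦r) gives L₀.
∫: right-multiply L₀ by Dx.
L = 6·Dx + (-1 + 2·x + 8·x^2)·Dx^2  (order 2).
h: a_k = 0, -1, -3, -8, -24, -384/5, -256, -6144/7, -3072, …
ICs: h(0) = 0, h′(0) = -1.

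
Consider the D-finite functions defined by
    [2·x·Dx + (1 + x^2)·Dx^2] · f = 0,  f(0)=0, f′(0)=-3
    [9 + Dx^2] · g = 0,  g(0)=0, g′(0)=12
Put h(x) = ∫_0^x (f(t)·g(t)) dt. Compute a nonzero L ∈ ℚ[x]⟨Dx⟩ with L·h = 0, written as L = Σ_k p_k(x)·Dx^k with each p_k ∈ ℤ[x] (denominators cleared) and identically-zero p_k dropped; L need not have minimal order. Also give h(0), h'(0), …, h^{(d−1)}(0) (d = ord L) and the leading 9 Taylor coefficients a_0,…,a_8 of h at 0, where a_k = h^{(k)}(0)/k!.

f: a_k = 0, -3, 0, 1, 0, -3/5, 0, 3/7, 0, …
g: a_k = 0, 12, 0, -18, 0, 81/10, 0, -243/140, 0, …
f·g: L₀ = L_f ⊗_s L_g, ord ≤ 2·2.
h=∫₀ˣh₀: take L = L₀·Dx.
L = (1170 + 3834·x^2 + 4779·x^4 + 2916·x^6 + 729·x^8)·Dx + (396·x + 1044·x^3 + 972·x^5 + 324·x^7)·Dx^2 + (220 + 768·x^2 + 1026·x^4 + 648·x^6 + 162·x^8)·Dx^3 + (44·x + 116·x^3 + 108·x^5 + 36·x^7)·Dx^4 + (10 + 38·x^2 + 55·x^4 + 36·x^6 + 9·x^8)·Dx^5  (order 5).
h: a_k = 0, 0, 0, -12, 0, 66/5, 0, -99/14, 0, …
ICs: h(0) = 0, h′(0) = 0, h′′(0) = 0, h′′′(0) = -72, h′′′′(0) = 0.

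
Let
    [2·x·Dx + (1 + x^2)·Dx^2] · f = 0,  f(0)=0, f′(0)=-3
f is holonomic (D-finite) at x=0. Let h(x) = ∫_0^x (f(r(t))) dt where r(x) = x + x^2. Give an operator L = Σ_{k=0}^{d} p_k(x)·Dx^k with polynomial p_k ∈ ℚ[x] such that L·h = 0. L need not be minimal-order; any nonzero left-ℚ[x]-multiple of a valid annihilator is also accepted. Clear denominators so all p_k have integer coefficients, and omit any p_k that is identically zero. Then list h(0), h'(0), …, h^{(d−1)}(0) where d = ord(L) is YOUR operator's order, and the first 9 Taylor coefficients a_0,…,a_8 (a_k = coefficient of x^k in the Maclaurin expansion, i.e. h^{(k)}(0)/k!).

f: a_k = 0, -3, 0, 1, 0, -3/5, 0, 3/7, 0, …
f∘r: x↦r, Dx↦Dx/r' in L_f ⇒ L₀.
h=∫₀ˣh₀: take L = L₀·Dx.
L = (-2 + 2·x + 8·x^2 + 12·x^3 + 6·x^4)·Dx^2 + (1 + 2·x + x^2 + 4·x^3 + 5·x^4 + 2·x^5)·Dx^3  (order 3).
h: a_k = 0, 0, -3/2, -1, 1/4, 3/5, 2/5, -2/7, -39/56, …
ICs: h(0) = 0, h′(0) = 0, h′′(0) = -3.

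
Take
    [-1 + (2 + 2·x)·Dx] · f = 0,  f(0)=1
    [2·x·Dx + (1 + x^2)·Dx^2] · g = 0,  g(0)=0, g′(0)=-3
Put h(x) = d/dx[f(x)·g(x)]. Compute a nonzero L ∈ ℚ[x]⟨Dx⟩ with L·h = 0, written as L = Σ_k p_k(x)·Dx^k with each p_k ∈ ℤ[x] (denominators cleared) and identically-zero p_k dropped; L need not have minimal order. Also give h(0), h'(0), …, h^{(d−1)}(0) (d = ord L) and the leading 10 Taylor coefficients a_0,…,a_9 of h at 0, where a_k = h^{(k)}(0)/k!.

L = (5 + 40·x + 2·x^2 - 24·x^3 - 3·x^4) + (28 + 84·x + 72·x^2 - 56·x^3 - 84·x^4 - 12·x^5)·Dx + (12 + 8·x - 12·x^2 - 16·x^3 - 28·x^4 - 24·x^5 - 4·x^6)·Dx^2  (order 2).
h: a_k = -3, -3, 33/8, 5/4, -389/128, -1227/640, 18853/5120, 11167/8960, -711591/229376, -1189801/688128, …
ICs: h(0) = -3, h′(0) = -3.

f: a_k = 1, 1/2, -1/8, 1/16, -5/128, 7/256, -21/1024, 33/2048, -429/32768, 715/65536, …
g: a_k = 0, -3, 0, 1, 0, -3/5, 0, 3/7, 0, -1/3, …
f·g: L₀ = L_f ⊗_s L_g, ord ≤ 1·2.
Differentiate: ansatz ord ≤ ord L₀ ⇒ L.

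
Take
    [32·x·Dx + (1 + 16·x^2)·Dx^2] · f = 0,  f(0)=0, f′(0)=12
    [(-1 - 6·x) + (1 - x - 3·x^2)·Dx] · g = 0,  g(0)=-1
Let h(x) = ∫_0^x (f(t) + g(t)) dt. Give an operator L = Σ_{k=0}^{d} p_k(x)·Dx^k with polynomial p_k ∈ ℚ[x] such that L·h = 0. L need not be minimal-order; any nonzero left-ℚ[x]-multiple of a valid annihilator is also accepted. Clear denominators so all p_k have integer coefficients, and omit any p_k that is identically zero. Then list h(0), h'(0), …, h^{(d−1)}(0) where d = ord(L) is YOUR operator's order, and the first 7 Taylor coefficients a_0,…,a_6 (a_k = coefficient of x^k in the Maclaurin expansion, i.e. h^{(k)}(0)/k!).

L = (128 - 512·x - 10560·x^2 - 25344·x^3 - 95904·x^4 - 41472·x^6)·Dx^2 + (-37 - 208·x + 206·x^2 - 1476·x^3 - 24336·x^4 - 66528·x^5 - 6912·x^6 - 41472·x^7)·Dx^3 + (4 + 21·x + 198·x^2 + 90·x^3 + 1775·x^4 - 4080·x^5 - 6336·x^6 - 2304·x^7 - 6912·x^8)·Dx^4  (order 4).
h: a_k = 0, -1, 11/2, -4/3, -71/4, -19/5, 1436/15, …
ICs: h(0) = 0, h′(0) = -1, h′′(0) = 11, h′′′(0) = -8.

f: a_k = 0, 12, 0, -64, 0, 3072/5, 0, …
g: a_k = -1, -1, -4, -7, -19, -40, -97, …
Weyl lclm of L_f,L_g ⇒ L₀ (ord ≤ 3).
h=∫h₀ ⇒ L = L₀·Dx.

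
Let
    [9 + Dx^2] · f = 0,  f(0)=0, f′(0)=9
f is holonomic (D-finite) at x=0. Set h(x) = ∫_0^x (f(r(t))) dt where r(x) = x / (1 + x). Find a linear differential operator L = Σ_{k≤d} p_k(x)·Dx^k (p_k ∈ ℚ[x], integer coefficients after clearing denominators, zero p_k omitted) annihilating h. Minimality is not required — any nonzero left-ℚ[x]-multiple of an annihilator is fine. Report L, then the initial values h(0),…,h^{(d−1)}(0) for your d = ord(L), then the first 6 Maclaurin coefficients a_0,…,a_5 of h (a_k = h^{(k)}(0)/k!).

L = 9·Dx + (2 + 6·x + 6·x^2 + 2·x^3)·Dx^2 + (1 + 4·x + 6·x^2 + 4·x^3 + x^4)·Dx^3  (order 3).
h: a_k = 0, 0, 9/2, -3, -9/8, 63/10, …
ICs: h(0) = 0, h′(0) = 0, h′′(0) = 9.

f: a_k = 0, 9, 0, -27/2, 0, 243/40, …
h₀=f(r): pull back L_f along r ⇒ L₀.
∫: right-multiply L₀ by Dx.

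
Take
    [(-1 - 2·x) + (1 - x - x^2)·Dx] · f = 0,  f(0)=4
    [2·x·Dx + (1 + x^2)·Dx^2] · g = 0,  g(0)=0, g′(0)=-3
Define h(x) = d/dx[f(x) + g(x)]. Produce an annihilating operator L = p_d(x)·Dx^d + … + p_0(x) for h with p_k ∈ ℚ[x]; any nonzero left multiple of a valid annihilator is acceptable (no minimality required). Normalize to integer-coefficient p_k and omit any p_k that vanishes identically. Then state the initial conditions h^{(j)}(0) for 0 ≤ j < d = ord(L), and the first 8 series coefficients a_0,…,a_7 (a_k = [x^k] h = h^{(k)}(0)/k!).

L = (-4 + 16·x + 64·x^2 + 72·x^3 + 66·x^4 + 6·x^6) + (10 + 24·x + 28·x^2 + 60·x^3 + 65·x^4 + 50·x^5 + 3·x^6 + 6·x^7)·Dx + (-2 - 2·x - 2·x^2 + 8·x^3 + 5·x^4 + 11·x^5 + 6·x^6 + x^7 + x^8)·Dx^2  (order 2).
h: a_k = 1, 16, 39, 80, 157, 312, 591, 1088, …
ICs: h(0) = 1, h′(0) = 16.

f: a_k = 4, 4, 8, 12, 20, 32, 52, 84, …
g: a_k = 0, -3, 0, 1, 0, -3/5, 0, 3/7, …
h₀=f+g: left-lcm gives L₀, ord ≤ 3.
Differentiate: ansatz ord ≤ ord L₀ ⇒ L.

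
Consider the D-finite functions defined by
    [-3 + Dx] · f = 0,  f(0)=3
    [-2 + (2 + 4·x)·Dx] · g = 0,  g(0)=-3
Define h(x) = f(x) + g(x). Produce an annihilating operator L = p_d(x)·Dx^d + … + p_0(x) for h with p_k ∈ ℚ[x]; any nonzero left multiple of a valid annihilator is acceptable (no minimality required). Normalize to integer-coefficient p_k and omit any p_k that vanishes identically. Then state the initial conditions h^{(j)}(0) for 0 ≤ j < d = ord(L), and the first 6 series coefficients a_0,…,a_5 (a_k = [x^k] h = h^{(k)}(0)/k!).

L = (12 + 18·x) + (-10 - 36·x - 36·x^2)·Dx + (2 + 10·x + 12·x^2)·Dx^2  (order 2).
h: a_k = 0, 6, 15, 12, 12, 69/20, …
ICs: h(0) = 0, h′(0) = 6.

f: a_k = 3, 9, 27/2, 27/2, 81/8, 243/40, …
g: a_k = -3, -3, 3/2, -3/2, 15/8, -21/8, …
f+g: L₀ = lclm(L_f,L_g), ord ≤ 1+1.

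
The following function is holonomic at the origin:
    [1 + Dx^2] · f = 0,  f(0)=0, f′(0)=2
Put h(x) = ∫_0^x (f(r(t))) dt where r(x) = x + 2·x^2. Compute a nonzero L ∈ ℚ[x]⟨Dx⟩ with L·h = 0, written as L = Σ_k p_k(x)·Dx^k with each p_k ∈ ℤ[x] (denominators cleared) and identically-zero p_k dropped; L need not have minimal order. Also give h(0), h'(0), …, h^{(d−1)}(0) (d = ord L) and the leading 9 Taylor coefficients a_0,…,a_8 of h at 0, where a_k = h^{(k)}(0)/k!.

L = (1 + 12·x + 48·x^2 + 64·x^3)·Dx - 4·Dx^2 + (1 + 4·x)·Dx^3  (order 3).
h: a_k = 0, 0, 1, 4/3, -1/12, -2/5, -239/360, -5/14, 1679/20160, …
ICs: h(0) = 0, h′(0) = 0, h′′(0) = 2.

f: a_k = 0, 2, 0, -1/3, 0, 1/60, 0, -1/2520, 0, …
Substitute x→r, Dx→(1/r')Dx; clear ⇒ L₀.
h=∫₀ˣh₀: take L = L₀·Dx.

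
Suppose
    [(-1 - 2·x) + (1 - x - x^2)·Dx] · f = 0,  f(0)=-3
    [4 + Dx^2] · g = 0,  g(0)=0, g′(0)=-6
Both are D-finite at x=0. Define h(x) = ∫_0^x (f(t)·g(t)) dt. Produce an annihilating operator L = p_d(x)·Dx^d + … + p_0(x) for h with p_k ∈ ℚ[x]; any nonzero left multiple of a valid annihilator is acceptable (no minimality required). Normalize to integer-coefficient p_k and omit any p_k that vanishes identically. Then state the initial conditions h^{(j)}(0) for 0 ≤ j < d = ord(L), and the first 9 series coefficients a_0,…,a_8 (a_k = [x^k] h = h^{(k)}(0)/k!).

L = (-2 + 4·x + 4·x^2)·Dx + (2 + 4·x)·Dx^2 + (-1 + x + x^2)·Dx^3  (order 3).
h: a_k = 0, 0, 9, 6, 6, 42/5, 57/5, 552/35, 625/28, …
ICs: h(0) = 0, h′(0) = 0, h′′(0) = 18.

f: a_k = -3, -3, -6, -9, -15, -24, -39, -63, -102, …
g: a_k = 0, -6, 0, 4, 0, -4/5, 0, 8/105, 0, …
f·g: L₀ = L_f ⊗_s L_g, ord ≤ 1·2.
h=∫h₀ ⇒ L = L₀·Dx.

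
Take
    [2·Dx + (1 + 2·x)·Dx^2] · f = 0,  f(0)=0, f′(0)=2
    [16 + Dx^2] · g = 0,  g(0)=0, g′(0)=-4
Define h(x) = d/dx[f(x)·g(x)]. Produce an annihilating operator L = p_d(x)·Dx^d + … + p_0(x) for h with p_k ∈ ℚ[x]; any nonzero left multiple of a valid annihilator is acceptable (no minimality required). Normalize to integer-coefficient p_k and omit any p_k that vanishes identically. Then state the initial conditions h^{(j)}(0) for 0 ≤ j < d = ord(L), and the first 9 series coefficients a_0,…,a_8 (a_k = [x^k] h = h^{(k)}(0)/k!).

f: a_k = 0, 2, -2, 8/3, -4, 32/5, -32/3, 128/7, -32, …
g: a_k = 0, -4, 0, 32/3, 0, -128/15, 0, 1024/315, 0, …
L₀ := L_f ⊗_s L_g (sym. prod.), ord ≤ 4.
h₀' ⇒ L via d/dx closure of L₀.
L = (-896 + 28672·x + 282624·x^2 + 1032192·x^3 + 1826816·x^4 + 1572864·x^5 + 524288·x^6) + (576 + 12416·x + 66560·x^2 + 153600·x^3 + 163840·x^4 + 65536·x^5)·Dx + (280 + 6592·x + 44480·x^2 + 141312·x^3 + 234496·x^4 + 196608·x^5 + 65536·x^6)·Dx^2 + (36 + 776·x + 4160·x^2 + 9600·x^3 + 10240·x^4 + 4096·x^5)·Dx^3 + (21 + 300·x + 1676·x^2 + 4800·x^3 + 7520·x^4 + 6144·x^5 + 2048·x^6)·Dx^4  (order 4).
h: a_k = 0, -16, 24, 128/3, -80/3, -256/3, 1792/15, -53248/315, 13184/35, …
ICs: h(0) = 0, h′(0) = -16, h′′(0) = 48, h′′′(0) = 256.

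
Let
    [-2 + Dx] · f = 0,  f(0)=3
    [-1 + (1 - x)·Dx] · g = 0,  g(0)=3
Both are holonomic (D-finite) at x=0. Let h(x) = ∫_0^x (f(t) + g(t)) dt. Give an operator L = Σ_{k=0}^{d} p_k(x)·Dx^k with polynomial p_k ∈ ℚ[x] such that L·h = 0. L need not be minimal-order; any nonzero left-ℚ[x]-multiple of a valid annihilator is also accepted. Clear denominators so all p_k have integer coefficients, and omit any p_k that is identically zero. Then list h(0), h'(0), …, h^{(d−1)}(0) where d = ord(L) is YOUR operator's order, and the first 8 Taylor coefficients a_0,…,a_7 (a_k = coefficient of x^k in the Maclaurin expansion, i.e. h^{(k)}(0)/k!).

f: a_k = 3, 6, 6, 4, 2, 4/5, 4/15, 8/105, …
g: a_k = 3, 3, 3, 3, 3, 3, 3, 3, …
L₀ := lclm(L_f,L_g); ord L₀ ≤ 1+1.
h=∫₀ˣh₀: take L = L₀·Dx.
L = 4·x·Dx + (2 - 8·x + 4·x^2)·Dx^2 + (-1 + 3·x - 2·x^2)·Dx^3  (order 3).
h: a_k = 0, 6, 9/2, 3, 7/4, 1, 19/30, 7/15, …
ICs: h(0) = 0, h′(0) = 6, h′′(0) = 9.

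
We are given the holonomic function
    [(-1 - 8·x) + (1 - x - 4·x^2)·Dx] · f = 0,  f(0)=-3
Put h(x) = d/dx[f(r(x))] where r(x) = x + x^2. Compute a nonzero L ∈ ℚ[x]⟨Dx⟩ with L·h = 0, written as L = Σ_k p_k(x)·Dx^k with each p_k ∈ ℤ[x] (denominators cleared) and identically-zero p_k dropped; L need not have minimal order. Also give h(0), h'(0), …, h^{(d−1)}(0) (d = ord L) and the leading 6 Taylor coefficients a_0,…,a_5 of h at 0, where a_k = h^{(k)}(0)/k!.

f: a_k = -3, -3, -15, -27, -87, -195, …
Change of var in L_f (x↦r) gives L₀.
h=h₀': d/dx-closure on L₀ ⇒ L.
L = (12 + 78·x + 246·x^2 + 656·x^3 + 1128·x^4 + 960·x^5 + 320·x^6) + (-1 - 9·x - 9·x^2 + 66·x^3 + 220·x^4 + 312·x^5 + 224·x^6 + 64·x^7)·Dx  (order 1).
h: a_k = -3, -36, -171, -732, -3120, -12402, …
ICs: h(0) = -3.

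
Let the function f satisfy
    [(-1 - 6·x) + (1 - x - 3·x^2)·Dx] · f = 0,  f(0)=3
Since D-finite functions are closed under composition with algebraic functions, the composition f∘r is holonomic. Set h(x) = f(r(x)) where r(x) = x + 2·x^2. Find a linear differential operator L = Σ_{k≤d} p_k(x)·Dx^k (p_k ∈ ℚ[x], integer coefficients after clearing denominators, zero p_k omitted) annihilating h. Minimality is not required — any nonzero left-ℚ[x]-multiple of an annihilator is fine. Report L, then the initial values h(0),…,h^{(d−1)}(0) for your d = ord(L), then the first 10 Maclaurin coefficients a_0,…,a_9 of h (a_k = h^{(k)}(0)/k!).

f: a_k = 3, 3, 12, 21, 57, 120, 291, 651, 1524, 3477, …
Change of var in L_f (x↦r) gives L₀.
L = (1 + 10·x + 36·x^2 + 48·x^3) + (-1 + x + 5·x^2 + 12·x^3 + 12·x^4)·Dx  (order 1).
h: a_k = 3, 3, 18, 69, 231, 828, 3027, 10767, 38610, 138705, …
ICs: h(0) = 3.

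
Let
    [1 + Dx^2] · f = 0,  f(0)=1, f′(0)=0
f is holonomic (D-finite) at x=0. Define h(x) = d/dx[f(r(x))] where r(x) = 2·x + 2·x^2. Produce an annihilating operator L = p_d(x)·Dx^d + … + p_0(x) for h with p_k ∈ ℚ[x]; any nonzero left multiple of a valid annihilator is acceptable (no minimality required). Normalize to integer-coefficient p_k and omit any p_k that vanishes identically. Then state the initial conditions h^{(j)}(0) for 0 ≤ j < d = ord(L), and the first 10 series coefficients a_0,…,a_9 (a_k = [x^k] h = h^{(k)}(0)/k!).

f: a_k = 1, 0, -1/2, 0, 1/24, 0, -1/720, 0, 1/40320, 0, …
h₀=f(r): pull back L_f along r ⇒ L₀.
h=h₀': d/dx-closure on L₀ ⇒ L.
L = (16 + 32·x + 96·x^2 + 128·x^3 + 64·x^4) + (-6 - 12·x)·Dx + (1 + 4·x + 4·x^2)·Dx^2  (order 2).
h: a_k = 0, -4, -12, -16/3, 40/3, 352/15, 224/15, -1664/315, -544/35, -32768/2835, …
ICs: h(0) = 0, h′(0) = -4.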